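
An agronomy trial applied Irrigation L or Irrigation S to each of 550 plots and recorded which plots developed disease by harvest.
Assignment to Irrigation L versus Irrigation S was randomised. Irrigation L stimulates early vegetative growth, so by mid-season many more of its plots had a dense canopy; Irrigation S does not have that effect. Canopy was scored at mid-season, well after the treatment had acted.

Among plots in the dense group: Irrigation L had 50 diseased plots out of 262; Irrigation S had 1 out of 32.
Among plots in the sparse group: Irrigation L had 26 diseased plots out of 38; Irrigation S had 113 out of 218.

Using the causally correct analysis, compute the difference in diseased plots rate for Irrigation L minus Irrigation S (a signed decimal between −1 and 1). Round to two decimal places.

-0.20

Within every mid-season canopy level Irrigation S has the lower rate, yet pooled Irrigation L does — Simpson's reversal.
Mid-season canopy here is a post-treatment variable shaped by the irrigation; conditioning on it would introduce bias rather than remove it. The overall comparison is the causal one.
The causal difference is the pooled difference: 0.253 − 0.456 = -0.203.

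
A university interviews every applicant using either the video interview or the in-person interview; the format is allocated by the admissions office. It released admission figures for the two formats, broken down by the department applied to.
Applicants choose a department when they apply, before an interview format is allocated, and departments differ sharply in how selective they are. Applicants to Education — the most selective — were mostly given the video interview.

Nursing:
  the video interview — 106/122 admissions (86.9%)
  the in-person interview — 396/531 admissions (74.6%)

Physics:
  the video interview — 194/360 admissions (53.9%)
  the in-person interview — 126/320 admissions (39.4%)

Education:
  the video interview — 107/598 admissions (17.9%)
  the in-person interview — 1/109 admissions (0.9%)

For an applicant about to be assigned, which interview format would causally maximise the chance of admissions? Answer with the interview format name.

the video interview

The stratified and pooled comparisons disagree (the video interview wins within each department; the in-person interview wins overall), so the answer turns on the causal role of department.
Department differs across interview formats for reasons unrelated to any effect of the interview format itself, and it separately predicts the outcome — a classic confounder. We must compare within department levels.
Within each level — Nursing: 86.9% vs 74.6%; Physics: 53.9% vs 39.4%; Education: 17.9% vs 0.9% — the video interview is higher every time.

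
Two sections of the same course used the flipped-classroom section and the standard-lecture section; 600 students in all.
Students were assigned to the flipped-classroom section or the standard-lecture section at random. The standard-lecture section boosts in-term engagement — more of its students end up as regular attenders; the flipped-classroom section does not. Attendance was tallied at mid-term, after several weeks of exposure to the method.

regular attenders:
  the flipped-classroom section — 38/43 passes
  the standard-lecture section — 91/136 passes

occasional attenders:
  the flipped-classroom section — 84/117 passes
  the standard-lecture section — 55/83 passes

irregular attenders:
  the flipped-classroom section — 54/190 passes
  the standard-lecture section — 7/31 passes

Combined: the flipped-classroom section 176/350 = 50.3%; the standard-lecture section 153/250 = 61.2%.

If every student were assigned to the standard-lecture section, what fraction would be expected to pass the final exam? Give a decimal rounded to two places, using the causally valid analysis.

0.61

The stratified and pooled comparisons disagree (the flipped-classroom section wins within each mid-term attendance; the standard-lecture section wins overall), so the answer turns on the causal role of mid-term attendance.
Mid-term attendance here is a post-treatment variable shaped by the teaching method; conditioning on it would introduce bias rather than remove it. The overall comparison is the causal one.
So P(outcome | do(the standard-lecture section)) is just the pooled rate for the standard-lecture section: 153/250 = 0.612.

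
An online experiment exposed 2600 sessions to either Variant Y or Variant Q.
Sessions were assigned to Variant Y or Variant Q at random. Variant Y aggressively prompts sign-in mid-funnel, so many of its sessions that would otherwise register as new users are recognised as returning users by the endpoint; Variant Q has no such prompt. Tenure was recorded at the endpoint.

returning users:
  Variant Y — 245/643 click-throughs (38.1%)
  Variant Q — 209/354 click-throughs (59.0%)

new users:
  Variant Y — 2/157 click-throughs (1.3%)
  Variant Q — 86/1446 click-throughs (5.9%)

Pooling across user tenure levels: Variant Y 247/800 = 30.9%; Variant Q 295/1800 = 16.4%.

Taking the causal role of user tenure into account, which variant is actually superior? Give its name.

Variant Y

User tenure here is a post-treatment variable shaped by the variant; conditioning on it would introduce bias rather than remove it. The overall comparison is the causal one.
Pooled: Variant Y 30.9% vs Variant Q 16.4%; Variant Y is higher overall.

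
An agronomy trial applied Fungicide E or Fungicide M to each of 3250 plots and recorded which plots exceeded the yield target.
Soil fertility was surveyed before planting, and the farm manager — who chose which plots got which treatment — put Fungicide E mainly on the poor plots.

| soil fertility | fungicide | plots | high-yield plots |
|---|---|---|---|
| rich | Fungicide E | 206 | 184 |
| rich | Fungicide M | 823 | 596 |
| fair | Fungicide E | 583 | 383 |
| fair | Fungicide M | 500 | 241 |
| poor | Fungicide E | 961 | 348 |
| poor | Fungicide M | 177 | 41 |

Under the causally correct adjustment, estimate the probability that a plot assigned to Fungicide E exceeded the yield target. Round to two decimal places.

0.63

Within every soil fertility level Fungicide E has the higher rate, yet pooled Fungicide M does — Simpson's reversal.
Soil fertility satisfies the back-door criterion: it is not a descendant of the fungicide, and it blocks the spurious path from fungicide to outcome. Adjusting for it (i.e., using the within-soil fertility rates) gives the causal effect.
Standardising Fungicide E to the population soil fertility mix: 0.317·184/206 + 0.333·383/583 + 0.350·348/961 = 0.629.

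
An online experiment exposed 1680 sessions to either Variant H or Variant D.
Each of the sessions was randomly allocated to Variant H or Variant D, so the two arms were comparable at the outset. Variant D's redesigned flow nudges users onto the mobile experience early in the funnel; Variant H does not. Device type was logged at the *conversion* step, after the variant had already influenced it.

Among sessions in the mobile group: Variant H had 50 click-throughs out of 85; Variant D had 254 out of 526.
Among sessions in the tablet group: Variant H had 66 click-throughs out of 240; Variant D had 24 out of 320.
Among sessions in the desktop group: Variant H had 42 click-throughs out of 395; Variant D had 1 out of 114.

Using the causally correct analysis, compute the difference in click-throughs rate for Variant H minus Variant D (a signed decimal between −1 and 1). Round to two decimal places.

Within every device type level Variant H has the higher rate, yet pooled Variant D does — Simpson's reversal.
Device type lies on the pathway variant → device type → outcome, so adjusting for it blocks the indirect effect. For the total causal effect of variant, use the unadjusted pooled rates.
The causal difference is the pooled difference: 0.219 − 0.291 = -0.071.

-0.07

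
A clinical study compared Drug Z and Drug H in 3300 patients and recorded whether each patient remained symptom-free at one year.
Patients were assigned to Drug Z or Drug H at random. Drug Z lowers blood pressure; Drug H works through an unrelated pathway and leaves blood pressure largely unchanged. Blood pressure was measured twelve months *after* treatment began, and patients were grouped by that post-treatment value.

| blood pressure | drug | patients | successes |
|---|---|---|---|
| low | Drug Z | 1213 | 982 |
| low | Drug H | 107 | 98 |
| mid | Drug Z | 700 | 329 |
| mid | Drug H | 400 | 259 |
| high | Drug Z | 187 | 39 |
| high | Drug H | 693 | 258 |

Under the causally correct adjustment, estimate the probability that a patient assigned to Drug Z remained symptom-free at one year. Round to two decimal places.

The stratified and pooled comparisons disagree (Drug H wins within each blood pressure; Drug Z wins overall), so the answer turns on the causal role of blood pressure.
Blood pressure here is a post-treatment variable shaped by the drug; conditioning on it would introduce bias rather than remove it. The overall comparison is the causal one.
So P(outcome | do(Drug Z)) is just the pooled rate for Drug Z: 1350/2100 = 0.643.

0.64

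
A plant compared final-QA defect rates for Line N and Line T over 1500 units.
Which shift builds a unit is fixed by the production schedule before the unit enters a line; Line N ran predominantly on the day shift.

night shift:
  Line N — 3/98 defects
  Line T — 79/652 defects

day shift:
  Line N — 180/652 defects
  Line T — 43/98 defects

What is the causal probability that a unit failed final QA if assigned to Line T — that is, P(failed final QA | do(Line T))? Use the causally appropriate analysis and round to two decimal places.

0.28

Here shift is a common cause — it drives both which line a case falls under and the outcome. The crude comparison mixes populations; the stratum-specific rates are the causally relevant ones.
Standardising Line T to the population shift mix: 0.500·79/652 + 0.500·43/98 = 0.280.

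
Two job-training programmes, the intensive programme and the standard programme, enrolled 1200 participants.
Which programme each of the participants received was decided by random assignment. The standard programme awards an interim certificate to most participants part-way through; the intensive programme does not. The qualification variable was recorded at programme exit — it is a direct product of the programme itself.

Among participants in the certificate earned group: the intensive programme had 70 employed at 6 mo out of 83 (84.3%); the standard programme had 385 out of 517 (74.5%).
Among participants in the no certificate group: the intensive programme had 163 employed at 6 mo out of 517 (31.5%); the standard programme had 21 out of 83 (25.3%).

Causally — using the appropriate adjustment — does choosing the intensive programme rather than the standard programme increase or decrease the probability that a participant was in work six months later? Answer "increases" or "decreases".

The stratified and pooled comparisons disagree (the intensive programme wins within each qualification attained during the programme; the standard programme wins overall), so the answer turns on the causal role of qualification attained during the programme.
Qualification attained during the programme is recorded after the programme and is itself shifted by it — it sits on the causal path from programme to outcome. Conditioning on a mediator would strip out part of the effect we want; the pooled comparison gives the total causal effect.
Pooled: the intensive programme 38.8% vs the standard programme 67.7%; the standard programme is higher overall.

decreases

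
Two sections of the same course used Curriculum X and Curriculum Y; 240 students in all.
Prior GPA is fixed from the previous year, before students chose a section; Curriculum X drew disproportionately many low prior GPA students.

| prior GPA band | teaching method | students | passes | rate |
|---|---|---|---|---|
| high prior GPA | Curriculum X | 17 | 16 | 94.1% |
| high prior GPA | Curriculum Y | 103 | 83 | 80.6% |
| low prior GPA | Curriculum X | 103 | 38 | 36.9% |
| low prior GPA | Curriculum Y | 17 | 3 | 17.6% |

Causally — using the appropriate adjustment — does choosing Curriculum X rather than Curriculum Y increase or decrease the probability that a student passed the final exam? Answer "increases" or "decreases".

Within every prior GPA band level Curriculum X has the higher rate, yet pooled Curriculum Y does — Simpson's reversal.
Since prior GPA band is a pre-existing factor (not a product of the teaching method) and it affects the outcome on its own, it is a confounder. The stratified rates, not the pooled rate, identify the causal effect.
Within each level — high prior GPA: 94.1% vs 80.6%; low prior GPA: 36.9% vs 17.6% — Curriculum X is higher every time.

increases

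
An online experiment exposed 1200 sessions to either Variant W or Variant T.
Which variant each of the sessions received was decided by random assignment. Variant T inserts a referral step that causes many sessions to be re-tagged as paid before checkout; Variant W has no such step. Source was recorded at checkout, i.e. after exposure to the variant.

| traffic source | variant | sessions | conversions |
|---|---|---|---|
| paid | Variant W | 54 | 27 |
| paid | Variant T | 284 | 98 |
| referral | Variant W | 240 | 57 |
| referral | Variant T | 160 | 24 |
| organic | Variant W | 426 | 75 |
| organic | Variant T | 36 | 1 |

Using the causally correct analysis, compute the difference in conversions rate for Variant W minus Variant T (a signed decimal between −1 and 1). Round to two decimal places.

-0.04

Traffic source is recorded after the variant and is itself shifted by it — it sits on the causal path from variant to outcome. Conditioning on a mediator would strip out part of the effect we want; the pooled comparison gives the total causal effect.
The causal difference is the pooled difference: 0.221 − 0.256 = -0.035.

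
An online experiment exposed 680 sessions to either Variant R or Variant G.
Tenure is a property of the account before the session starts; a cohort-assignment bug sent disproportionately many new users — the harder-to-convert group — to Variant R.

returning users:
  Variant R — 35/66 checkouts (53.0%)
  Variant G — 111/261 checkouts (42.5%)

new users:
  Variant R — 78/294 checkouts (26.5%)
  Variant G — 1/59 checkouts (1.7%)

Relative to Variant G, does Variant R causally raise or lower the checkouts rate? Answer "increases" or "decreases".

Nothing the variant does changes user tenure; the imbalance is an allocation artefact. With user tenure also predicting the outcome, the pooled figure is confounded, and the within-stratum comparison is the causal one.
Within each level — returning users: 53.0% vs 42.5%; new users: 26.5% vs 1.7% — Variant R is higher every time.

increases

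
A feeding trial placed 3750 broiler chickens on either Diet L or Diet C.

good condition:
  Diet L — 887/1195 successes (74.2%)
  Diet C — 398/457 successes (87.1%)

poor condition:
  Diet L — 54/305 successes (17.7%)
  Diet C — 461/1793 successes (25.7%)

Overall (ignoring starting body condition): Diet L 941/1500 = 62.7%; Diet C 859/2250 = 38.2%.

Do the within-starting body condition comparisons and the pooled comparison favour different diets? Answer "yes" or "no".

yes

Within each starting body condition level (good condition 74.2% vs 87.1%; poor condition 17.7% vs 25.7%), Diet C has the higher rate every time. Pooled: 62.7% vs 38.2% — Diet L has the higher rate overall. The two comparisons disagree.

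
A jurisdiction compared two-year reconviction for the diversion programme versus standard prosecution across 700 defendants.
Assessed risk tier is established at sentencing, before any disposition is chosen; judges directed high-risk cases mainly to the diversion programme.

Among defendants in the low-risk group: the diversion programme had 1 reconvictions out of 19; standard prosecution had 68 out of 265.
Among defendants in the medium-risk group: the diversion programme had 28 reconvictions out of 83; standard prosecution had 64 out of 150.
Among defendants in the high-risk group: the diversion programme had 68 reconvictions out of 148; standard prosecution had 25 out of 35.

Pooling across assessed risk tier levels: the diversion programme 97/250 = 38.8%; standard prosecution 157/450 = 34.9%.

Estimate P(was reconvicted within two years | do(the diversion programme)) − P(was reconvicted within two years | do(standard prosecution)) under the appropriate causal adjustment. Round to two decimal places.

-0.18

The stratified and pooled comparisons disagree (the diversion programme wins within each assessed risk tier; standard prosecution wins overall), so the answer turns on the causal role of assessed risk tier.
Since assessed risk tier is a pre-existing factor (not a product of the disposition) and it affects the outcome on its own, it is a confounder. The stratified rates, not the pooled rate, identify the causal effect.
Adjusting over the population distribution of assessed risk tier: 0.406·(0.053−0.257) + 0.333·(0.337−0.427) + 0.261·(0.459−0.714) = -0.179.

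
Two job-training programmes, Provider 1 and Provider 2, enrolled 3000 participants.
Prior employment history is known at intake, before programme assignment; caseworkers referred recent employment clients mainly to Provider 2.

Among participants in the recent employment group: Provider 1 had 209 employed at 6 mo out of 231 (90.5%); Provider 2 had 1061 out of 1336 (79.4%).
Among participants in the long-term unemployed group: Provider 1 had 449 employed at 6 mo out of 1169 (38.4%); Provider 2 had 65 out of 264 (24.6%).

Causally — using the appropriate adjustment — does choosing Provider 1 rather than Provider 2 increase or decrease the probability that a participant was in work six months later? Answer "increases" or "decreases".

Since prior employment history is a pre-existing factor (not a product of the programme) and it affects the outcome on its own, it is a confounder. The stratified rates, not the pooled rate, identify the causal effect.
Within each level — recent employment: 90.5% vs 79.4%; long-term unemployed: 38.4% vs 24.6% — Provider 1 is higher every time.

increases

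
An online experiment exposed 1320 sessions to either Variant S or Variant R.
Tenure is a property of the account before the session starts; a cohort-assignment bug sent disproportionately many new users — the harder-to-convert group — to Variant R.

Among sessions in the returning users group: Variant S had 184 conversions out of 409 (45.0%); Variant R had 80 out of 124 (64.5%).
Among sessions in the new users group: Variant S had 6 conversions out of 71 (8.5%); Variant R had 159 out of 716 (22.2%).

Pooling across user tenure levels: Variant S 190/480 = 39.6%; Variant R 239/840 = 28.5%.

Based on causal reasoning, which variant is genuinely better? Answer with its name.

The stratified and pooled comparisons disagree (Variant R wins within each user tenure; Variant S wins overall), so the answer turns on the causal role of user tenure.
Since user tenure is a pre-existing factor (not a product of the variant) and it affects the outcome on its own, it is a confounder. The stratified rates, not the pooled rate, identify the causal effect.
Within each level — returning users: 45.0% vs 64.5%; new users: 8.5% vs 22.2% — Variant R is higher every time.

Variant R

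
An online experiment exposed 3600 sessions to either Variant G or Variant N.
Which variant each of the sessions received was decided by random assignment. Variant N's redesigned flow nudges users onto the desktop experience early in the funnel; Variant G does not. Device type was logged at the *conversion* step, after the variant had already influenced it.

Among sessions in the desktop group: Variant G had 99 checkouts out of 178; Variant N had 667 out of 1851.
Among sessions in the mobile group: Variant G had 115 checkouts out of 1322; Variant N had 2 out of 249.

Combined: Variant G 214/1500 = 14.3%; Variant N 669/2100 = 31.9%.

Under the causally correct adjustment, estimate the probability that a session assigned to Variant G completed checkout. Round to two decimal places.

Device type is downstream of the variant. One should not condition on a consequence of treatment, so the overall rates are the right comparison.
So P(outcome | do(Variant G)) is just the pooled rate for Variant G: 214/1500 = 0.143.

0.14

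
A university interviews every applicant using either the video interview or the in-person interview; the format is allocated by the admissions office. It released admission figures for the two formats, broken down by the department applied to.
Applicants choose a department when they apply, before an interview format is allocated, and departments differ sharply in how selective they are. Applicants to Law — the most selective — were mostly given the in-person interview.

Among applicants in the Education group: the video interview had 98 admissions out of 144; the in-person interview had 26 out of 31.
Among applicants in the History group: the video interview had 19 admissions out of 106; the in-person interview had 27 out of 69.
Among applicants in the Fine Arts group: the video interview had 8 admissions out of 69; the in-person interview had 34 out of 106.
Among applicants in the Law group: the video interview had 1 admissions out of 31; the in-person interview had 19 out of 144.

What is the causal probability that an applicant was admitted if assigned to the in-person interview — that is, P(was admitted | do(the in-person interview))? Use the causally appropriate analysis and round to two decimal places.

0.42

Department satisfies the back-door criterion: it is not a descendant of the interview format, and it blocks the spurious path from interview format to outcome. Adjusting for it (i.e., using the within-department rates) gives the causal effect.
Standardising the in-person interview to the population department mix: 0.250·26/31 + 0.250·27/69 + 0.250·34/106 + 0.250·19/144 = 0.421.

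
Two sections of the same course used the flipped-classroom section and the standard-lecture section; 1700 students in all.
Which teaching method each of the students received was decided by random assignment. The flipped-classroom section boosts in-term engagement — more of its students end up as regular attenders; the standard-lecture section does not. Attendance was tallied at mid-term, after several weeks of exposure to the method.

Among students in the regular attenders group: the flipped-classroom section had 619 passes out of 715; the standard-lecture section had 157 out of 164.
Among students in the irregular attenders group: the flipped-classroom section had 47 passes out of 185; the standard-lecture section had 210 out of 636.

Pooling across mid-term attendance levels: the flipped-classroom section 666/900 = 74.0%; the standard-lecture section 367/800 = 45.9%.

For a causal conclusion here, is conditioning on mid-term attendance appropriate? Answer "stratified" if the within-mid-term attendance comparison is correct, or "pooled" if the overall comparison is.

pooled

Mid-term attendance here is a post-treatment variable shaped by the teaching method; conditioning on it would introduce bias rather than remove it. The overall comparison is the causal one.
Pooled: the flipped-classroom section 74.0% vs the standard-lecture section 45.9%; the flipped-classroom section is higher overall.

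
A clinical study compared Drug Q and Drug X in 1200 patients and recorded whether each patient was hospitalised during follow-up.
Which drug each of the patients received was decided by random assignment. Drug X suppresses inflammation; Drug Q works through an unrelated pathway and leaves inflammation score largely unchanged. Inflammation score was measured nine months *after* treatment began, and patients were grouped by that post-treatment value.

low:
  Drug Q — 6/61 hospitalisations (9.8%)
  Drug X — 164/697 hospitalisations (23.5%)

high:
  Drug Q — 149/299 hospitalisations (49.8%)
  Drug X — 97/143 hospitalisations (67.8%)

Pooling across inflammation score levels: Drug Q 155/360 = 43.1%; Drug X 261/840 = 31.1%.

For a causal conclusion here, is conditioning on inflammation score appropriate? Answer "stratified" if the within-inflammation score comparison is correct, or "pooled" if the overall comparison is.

Drug Q is lower inside every inflammation score stratum but Drug X is lower in aggregate. Whether to stratify depends on how inflammation score relates to the drug.
Inflammation score here is a post-treatment variable shaped by the drug; conditioning on it would introduce bias rather than remove it. The overall comparison is the causal one.
Pooled: Drug Q 43.1% vs Drug X 31.1%; Drug X is lower overall.

pooled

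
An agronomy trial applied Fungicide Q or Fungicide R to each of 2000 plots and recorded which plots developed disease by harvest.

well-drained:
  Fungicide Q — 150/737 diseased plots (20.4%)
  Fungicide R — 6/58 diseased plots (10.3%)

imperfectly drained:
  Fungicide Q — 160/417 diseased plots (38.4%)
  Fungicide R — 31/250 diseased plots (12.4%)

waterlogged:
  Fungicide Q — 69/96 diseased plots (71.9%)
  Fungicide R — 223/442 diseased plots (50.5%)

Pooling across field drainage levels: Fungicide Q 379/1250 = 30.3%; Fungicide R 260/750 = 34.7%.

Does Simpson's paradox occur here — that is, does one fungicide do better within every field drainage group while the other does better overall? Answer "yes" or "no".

Within each field drainage level (well-drained 20.4% vs 10.3%; imperfectly drained 38.4% vs 12.4%; waterlogged 71.9% vs 50.5%), Fungicide R has the lower rate every time. Pooled: 30.3% vs 34.7% — Fungicide Q has the lower rate overall. The two comparisons disagree.

yes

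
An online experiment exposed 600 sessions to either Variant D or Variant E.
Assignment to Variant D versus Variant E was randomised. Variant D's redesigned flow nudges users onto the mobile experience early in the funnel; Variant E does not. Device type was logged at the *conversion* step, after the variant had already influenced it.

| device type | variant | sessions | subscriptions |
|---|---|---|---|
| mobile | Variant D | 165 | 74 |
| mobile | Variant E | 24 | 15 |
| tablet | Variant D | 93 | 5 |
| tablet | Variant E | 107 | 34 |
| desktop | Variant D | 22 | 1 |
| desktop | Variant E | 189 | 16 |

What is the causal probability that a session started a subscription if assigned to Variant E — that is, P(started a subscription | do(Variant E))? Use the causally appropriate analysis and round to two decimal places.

Within every device type level Variant E has the higher rate, yet pooled Variant D does — Simpson's reversal.
Stratifying would compare variants among sessions the variants themselves sorted into device type groups — a form of selection on an intermediate. The unconditioned pooled rates give the total causal effect.
So P(outcome | do(Variant E)) is just the pooled rate for Variant E: 65/320 = 0.203.

0.20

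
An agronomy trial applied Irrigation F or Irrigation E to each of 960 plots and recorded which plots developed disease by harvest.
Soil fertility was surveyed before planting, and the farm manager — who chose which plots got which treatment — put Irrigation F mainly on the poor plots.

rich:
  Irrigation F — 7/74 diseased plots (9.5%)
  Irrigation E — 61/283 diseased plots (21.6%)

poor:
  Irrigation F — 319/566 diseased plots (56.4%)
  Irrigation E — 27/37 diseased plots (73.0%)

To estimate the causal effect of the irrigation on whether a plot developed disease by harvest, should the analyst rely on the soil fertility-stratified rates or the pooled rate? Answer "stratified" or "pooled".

Within every soil fertility level Irrigation F has the lower rate, yet pooled Irrigation E does — Simpson's reversal.
Nothing the irrigation does changes soil fertility; the imbalance is an allocation artefact. With soil fertility also predicting the outcome, the pooled figure is confounded, and the within-stratum comparison is the causal one.
Within each level — rich: 9.5% vs 21.6%; poor: 56.4% vs 73.0% — Irrigation F is lower every time.

stratified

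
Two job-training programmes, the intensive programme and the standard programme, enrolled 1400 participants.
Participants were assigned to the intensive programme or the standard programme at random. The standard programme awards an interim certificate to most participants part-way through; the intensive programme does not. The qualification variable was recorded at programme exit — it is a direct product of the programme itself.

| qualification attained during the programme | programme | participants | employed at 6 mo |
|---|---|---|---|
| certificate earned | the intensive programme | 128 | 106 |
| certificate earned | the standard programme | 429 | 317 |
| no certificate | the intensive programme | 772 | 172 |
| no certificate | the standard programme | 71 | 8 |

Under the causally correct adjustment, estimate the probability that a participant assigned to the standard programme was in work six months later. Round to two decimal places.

0.65

Stratifying would compare programmes among participants the programmes themselves sorted into qualification attained during the programme groups — a form of selection on an intermediate. The unconditioned pooled rates give the total causal effect.
So P(outcome | do(the standard programme)) is just the pooled rate for the standard programme: 325/500 = 0.650.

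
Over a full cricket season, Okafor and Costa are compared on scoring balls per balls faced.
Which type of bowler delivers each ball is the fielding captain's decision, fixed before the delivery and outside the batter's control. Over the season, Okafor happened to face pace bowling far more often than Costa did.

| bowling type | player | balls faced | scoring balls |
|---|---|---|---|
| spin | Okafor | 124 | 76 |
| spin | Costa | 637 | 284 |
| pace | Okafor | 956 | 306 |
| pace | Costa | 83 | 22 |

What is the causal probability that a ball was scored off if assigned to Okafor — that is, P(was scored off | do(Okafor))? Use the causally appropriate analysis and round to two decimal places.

0.44

Bowling type is set before the player has any effect — it is not caused by the player — and it independently drives the outcome. That makes it a confounder, so the causal comparison is within bowling type levels.
Standardising Okafor to the population bowling type mix: 0.423·76/124 + 0.577·306/956 = 0.444.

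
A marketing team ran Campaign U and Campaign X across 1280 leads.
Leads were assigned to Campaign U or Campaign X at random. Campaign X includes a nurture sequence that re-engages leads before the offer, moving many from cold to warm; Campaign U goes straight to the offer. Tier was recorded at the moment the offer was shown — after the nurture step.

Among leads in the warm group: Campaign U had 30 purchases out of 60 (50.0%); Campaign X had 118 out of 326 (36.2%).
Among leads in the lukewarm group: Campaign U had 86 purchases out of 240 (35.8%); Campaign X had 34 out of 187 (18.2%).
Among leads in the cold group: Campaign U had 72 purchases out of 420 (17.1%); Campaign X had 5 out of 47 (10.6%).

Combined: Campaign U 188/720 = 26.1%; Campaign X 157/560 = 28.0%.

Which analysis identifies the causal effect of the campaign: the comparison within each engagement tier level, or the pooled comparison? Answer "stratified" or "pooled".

pooled

Engagement tier is recorded after the campaign and is itself shifted by it — it sits on the causal path from campaign to outcome. Conditioning on a mediator would strip out part of the effect we want; the pooled comparison gives the total causal effect.
Pooled: Campaign U 26.1% vs Campaign X 28.0%; Campaign X is higher overall.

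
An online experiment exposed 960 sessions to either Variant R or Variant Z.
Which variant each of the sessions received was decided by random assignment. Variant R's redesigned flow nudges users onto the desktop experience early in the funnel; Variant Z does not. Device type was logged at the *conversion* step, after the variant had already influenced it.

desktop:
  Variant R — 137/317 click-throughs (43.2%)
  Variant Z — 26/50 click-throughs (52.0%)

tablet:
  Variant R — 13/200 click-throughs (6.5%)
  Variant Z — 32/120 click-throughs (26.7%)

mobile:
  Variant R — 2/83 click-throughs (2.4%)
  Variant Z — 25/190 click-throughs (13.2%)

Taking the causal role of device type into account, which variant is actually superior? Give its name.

Variant R

Stratifying would compare variants among sessions the variants themselves sorted into device type groups — a form of selection on an intermediate. The unconditioned pooled rates give the total causal effect.
Pooled: Variant R 25.3% vs Variant Z 23.1%; Variant R is higher overall.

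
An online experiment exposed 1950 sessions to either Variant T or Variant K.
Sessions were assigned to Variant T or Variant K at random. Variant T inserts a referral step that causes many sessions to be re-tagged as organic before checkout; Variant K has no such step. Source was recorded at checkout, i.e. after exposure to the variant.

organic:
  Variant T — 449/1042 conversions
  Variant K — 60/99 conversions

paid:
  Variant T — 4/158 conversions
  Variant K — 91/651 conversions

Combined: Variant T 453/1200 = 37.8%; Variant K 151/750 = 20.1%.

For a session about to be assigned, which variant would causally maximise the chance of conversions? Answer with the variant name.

Within every traffic source level Variant K has the higher rate, yet pooled Variant T does — Simpson's reversal.
The distribution of traffic source is itself part of what the variant does — it is an intermediate outcome. Holding it fixed would remove that part of the effect; the total effect is the pooled difference.
Pooled: Variant T 37.8% vs Variant K 20.1%; Variant T is higher overall.

Variant T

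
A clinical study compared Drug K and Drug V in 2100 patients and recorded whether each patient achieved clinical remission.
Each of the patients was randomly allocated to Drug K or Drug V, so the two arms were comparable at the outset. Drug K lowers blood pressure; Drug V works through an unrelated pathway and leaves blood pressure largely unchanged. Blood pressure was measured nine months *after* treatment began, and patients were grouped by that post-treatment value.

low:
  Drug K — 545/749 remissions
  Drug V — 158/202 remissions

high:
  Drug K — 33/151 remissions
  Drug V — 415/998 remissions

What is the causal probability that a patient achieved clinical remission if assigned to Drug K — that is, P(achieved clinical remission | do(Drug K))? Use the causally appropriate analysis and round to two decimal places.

0.64

Blood pressure is downstream of the drug. One should not condition on a consequence of treatment, so the overall rates are the right comparison.
So P(outcome | do(Drug K)) is just the pooled rate for Drug K: 578/900 = 0.642.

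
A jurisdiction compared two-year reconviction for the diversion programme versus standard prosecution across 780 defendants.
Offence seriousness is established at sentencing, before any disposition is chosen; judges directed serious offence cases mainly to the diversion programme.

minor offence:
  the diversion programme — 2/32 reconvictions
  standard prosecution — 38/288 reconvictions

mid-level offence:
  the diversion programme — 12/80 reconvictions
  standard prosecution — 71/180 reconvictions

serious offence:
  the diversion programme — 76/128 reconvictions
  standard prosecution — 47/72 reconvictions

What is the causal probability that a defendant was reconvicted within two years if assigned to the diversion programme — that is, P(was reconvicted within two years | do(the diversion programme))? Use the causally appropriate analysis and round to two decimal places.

The offence seriousness-specific comparison favours the diversion programme throughout, but the pooled figures favour standard prosecution. The question is whether to condition on offence seriousness.
Here offence seriousness is a common cause — it drives both which disposition a case falls under and the outcome. The crude comparison mixes populations; the stratum-specific rates are the causally relevant ones.
Standardising the diversion programme to the population offence seriousness mix: 0.410·2/32 + 0.333·12/80 + 0.256·76/128 = 0.228.

0.23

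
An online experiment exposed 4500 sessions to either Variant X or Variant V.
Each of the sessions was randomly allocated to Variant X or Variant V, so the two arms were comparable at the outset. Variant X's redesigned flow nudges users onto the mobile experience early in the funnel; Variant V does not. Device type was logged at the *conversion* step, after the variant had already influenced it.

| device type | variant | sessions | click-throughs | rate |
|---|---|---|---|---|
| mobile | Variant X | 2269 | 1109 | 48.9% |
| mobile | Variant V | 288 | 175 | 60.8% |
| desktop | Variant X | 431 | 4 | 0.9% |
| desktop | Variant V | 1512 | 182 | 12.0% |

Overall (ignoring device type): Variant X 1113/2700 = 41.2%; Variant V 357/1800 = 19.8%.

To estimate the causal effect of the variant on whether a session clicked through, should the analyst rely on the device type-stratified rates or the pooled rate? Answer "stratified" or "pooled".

pooled

The device type-specific comparison favours Variant V throughout, but the pooled figures favour Variant X. The question is whether to condition on device type.
Device type is downstream of the variant. One should not condition on a consequence of treatment, so the overall rates are the right comparison.
Pooled: Variant X 41.2% vs Variant V 19.8%; Variant X is higher overall.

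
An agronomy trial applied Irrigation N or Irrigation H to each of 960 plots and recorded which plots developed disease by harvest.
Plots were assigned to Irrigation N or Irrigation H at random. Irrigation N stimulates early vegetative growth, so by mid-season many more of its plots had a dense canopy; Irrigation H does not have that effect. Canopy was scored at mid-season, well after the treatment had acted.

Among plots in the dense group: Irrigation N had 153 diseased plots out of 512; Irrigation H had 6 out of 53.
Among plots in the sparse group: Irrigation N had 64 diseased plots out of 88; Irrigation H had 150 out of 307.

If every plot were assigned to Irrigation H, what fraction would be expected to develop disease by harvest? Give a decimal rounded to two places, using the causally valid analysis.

Mid-season canopy is recorded after the irrigation and is itself shifted by it — it sits on the causal path from irrigation to outcome. Conditioning on a mediator would strip out part of the effect we want; the pooled comparison gives the total causal effect.
So P(outcome | do(Irrigation H)) is just the pooled rate for Irrigation H: 156/360 = 0.433.

0.43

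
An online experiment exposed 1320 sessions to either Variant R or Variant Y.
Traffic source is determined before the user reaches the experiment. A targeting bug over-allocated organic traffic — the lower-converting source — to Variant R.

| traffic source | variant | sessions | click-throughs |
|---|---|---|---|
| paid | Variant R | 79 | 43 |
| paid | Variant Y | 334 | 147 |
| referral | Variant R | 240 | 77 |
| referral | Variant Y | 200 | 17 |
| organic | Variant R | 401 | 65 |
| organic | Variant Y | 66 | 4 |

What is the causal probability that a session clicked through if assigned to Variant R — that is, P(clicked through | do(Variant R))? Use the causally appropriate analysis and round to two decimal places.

0.33

Within every traffic source level Variant R has the higher rate, yet pooled Variant Y does — Simpson's reversal.
Traffic source is set before the variant has any effect — it is not caused by the variant — and it independently drives the outcome. That makes it a confounder, so the causal comparison is within traffic source levels.
Standardising Variant R to the population traffic source mix: 0.313·43/79 + 0.333·77/240 + 0.354·65/401 = 0.335.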